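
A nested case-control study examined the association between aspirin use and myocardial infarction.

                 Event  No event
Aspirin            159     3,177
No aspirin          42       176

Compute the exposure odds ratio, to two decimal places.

0.21

Cells: a = 159, b = 3177, c = 42, d = 176.
OR = (a·d)/(b·c) = (159 × 176) / (3177 × 42) = 27984 / 133434 = 0.20972
Exposure is associated with lower odds of myocardial infarction (OR = 0.21 < 1).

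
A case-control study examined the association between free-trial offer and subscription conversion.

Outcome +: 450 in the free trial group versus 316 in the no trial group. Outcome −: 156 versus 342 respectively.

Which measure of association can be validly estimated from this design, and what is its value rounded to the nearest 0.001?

From the description: a = 450, b = 156, c = 316, d = 342.
This is a case-control study: participants were sampled on outcome status, so risks in the source population cannot be estimated directly — relative risk is not valid here. The odds ratio is the appropriate measure.
OR = (a·d)/(b·c) = (450 × 342) / (156 × 316) = 153900 / 49296 = 3.12196

3.122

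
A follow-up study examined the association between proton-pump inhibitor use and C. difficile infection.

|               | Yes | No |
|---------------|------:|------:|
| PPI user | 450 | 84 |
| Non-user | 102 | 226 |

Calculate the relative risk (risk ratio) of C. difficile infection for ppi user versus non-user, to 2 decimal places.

Cells: a = 450, b = 84, c = 102, d = 226.
Risk in exposed = 450/534 = 0.84270; risk in unexposed = 102/328 = 0.31098.
RR = 0.84270 / 0.31098 = 2.70985
The risk among the exposed is 2.71 times that among the unexposed.

2.71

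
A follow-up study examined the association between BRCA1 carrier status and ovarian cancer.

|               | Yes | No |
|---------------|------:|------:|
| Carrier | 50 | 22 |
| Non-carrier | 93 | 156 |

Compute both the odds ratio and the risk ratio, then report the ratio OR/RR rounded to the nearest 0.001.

Cells: a = 50, b = 22, c = 93, d = 156.
OR = (50·156)/(22·93) = 7800/2046 = 3.81232
Risk in exposed = 50/72 = 0.69444; risk in unexposed = 93/249 = 0.37349; RR = 1.85932
OR/RR = 3.81232 / 1.85932 = 2.05038
The outcome is not rare, so the OR lies further from 1 than the RR.

2.050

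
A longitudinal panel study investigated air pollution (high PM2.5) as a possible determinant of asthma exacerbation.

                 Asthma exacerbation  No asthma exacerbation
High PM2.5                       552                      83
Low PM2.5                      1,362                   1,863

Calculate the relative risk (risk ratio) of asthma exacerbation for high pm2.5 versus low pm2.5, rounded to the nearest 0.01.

Cells: a = 552, b = 83, c = 1362, d = 1863.
Risk in exposed = 552/635 = 0.86929; risk in unexposed = 1362/3225 = 0.42233.
RR = 0.86929 / 0.42233 = 2.05834
The risk among the exposed is 2.06 times that among the unexposed.

2.06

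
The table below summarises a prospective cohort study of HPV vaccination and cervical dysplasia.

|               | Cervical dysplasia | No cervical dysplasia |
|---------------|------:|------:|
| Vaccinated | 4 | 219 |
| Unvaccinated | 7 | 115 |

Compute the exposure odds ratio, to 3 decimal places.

Cells: a = 4, b = 219, c = 7, d = 115.
OR = (a·d)/(b·c) = (4 × 115) / (219 × 7) = 460 / 1533 = 0.30007
Exposure is associated with lower odds of cervical dysplasia (OR = 0.30 < 1).

0.300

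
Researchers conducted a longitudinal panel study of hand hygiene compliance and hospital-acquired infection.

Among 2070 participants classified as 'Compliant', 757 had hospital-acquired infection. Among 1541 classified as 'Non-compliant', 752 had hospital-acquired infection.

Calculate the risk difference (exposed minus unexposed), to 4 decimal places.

From the description: a = 757, b = 1313, c = 752, d = 789.
Risk in exposed = 757/2070 = 0.365700; risk in unexposed = 752/1541 = 0.487995.
Risk difference = 0.365700 − 0.487995 = -0.122294

-0.1223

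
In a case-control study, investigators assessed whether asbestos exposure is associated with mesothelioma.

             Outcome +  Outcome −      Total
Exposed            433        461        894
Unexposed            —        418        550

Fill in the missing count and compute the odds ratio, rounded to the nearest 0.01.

2.97

The missing cell is in the unexposed row: 550 − 418 = 132.
So a = 433, b = 461, c = 132, d = 418.
OR = (a·d)/(b·c) = (433 × 418) / (461 × 132) = 180994 / 60852 = 2.97433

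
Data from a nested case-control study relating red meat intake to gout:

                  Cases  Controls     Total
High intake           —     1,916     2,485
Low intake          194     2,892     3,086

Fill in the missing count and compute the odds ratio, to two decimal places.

The missing cell is in the exposed row: 2485 − 1916 = 569.
So a = 569, b = 1916, c = 194, d = 2892.
OR = (a·d)/(b·c) = (569 × 2892) / (1916 × 194) = 1645548 / 371704 = 4.42704

4.43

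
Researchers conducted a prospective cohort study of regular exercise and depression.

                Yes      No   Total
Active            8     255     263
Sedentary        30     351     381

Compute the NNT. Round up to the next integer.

21

Risk in treated group = 8/263 = 0.03042; risk in control = 30/381 = 0.07874.
Absolute risk reduction = 0.07874 − 0.03042 = 0.04832
NNT = 1 / ARR = 1 / 0.04832 = 20.695 → round up → 21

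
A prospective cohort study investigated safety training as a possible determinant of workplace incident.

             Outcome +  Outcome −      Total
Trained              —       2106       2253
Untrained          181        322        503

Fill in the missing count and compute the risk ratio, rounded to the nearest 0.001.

0.181

The missing cell is in the exposed row: 2253 − 2106 = 147.
So a = 147, b = 2106, c = 181, d = 322.
RR = [a/(a+b)] / [c/(c+d)] = (147/2253) / (181/503) = 0.06525/0.35984 = 0.18132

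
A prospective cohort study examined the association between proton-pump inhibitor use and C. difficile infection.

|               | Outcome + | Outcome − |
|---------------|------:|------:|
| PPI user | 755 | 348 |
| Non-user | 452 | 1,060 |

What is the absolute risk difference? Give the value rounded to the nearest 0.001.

0.386

Cells: a = 755, b = 348, c = 452, d = 1060.
Risk in exposed = 755/1103 = 0.684497; risk in unexposed = 452/1512 = 0.298942.
Risk difference = 0.684497 − 0.298942 = 0.385555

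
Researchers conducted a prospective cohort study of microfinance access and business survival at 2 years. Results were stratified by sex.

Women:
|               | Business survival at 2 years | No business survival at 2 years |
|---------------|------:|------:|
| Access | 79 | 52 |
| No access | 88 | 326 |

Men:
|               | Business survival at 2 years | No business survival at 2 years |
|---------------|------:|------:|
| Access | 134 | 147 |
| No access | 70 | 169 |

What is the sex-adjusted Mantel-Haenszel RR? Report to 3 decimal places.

2.062

RR_MH = Σ(aᵢ·n₀ᵢ/nᵢ) / Σ(cᵢ·n₁ᵢ/nᵢ), with n₁ᵢ = aᵢ+bᵢ (exposed), n₀ᵢ = cᵢ+dᵢ (unexposed), nᵢ = n₁ᵢ+n₀ᵢ.
Stratum 1 (Women): n₁ = 131, n₀ = 414, n = 545; a·n₀/n = 79·414/545 = 60.0110; c·n₁/n = 88·131/545 = 21.1523
Stratum 2 (Men): n₁ = 281, n₀ = 239, n = 520; a·n₀/n = 134·239/520 = 61.5885; c·n₁/n = 70·281/520 = 37.8269
RR_MH = (60.0110 + 61.5885) / (21.1523 + 37.8269) = 121.5995 / 58.9792 = 2.06173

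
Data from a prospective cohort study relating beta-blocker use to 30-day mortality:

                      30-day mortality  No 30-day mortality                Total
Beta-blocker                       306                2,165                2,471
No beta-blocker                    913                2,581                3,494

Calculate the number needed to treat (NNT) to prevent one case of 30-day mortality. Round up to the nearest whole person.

Risk in treated group = 306/2471 = 0.12384; risk in control = 913/3494 = 0.26131.
Absolute risk reduction = 0.26131 − 0.12384 = 0.13747
NNT = 1 / ARR = 1 / 0.13747 = 7.274 → round up → 8

8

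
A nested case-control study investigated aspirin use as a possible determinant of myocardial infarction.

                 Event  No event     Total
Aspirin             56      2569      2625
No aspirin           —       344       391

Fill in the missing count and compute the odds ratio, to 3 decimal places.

The missing cell is in the unexposed row: 391 − 344 = 47.
So a = 56, b = 2569, c = 47, d = 344.
OR = (a·d)/(b·c) = (56 × 344) / (2569 × 47) = 19264 / 120743 = 0.15955

0.160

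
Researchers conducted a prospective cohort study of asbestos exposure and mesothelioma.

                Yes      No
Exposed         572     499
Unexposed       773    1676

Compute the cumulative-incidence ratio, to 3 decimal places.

1.692

Cells: a = 572, b = 499, c = 773, d = 1676.
Risk in exposed = 572/1071 = 0.53408; risk in unexposed = 773/2449 = 0.31564.
RR = 0.53408 / 0.31564 = 1.69206
The risk among the exposed is 1.69 times that among the unexposed.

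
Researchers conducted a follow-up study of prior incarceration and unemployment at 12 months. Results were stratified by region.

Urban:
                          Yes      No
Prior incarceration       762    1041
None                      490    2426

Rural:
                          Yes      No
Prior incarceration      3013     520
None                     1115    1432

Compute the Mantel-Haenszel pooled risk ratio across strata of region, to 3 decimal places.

2.075

RR_MH = Σ(aᵢ·n₀ᵢ/nᵢ) / Σ(cᵢ·n₁ᵢ/nᵢ), with n₁ᵢ = aᵢ+bᵢ (exposed), n₀ᵢ = cᵢ+dᵢ (unexposed), nᵢ = n₁ᵢ+n₀ᵢ.
Stratum 1 (Urban): n₁ = 1803, n₀ = 2916, n = 4719; a·n₀/n = 762·2916/4719 = 470.8608; c·n₁/n = 490·1803/4719 = 187.2155
Stratum 2 (Rural): n₁ = 3533, n₀ = 2547, n = 6080; a·n₀/n = 3013·2547/6080 = 1262.1893; c·n₁/n = 1115·3533/6080 = 647.9104
RR_MH = (470.8608 + 1262.1893) / (187.2155 + 647.9104) = 1733.0501 / 835.1259 = 2.07520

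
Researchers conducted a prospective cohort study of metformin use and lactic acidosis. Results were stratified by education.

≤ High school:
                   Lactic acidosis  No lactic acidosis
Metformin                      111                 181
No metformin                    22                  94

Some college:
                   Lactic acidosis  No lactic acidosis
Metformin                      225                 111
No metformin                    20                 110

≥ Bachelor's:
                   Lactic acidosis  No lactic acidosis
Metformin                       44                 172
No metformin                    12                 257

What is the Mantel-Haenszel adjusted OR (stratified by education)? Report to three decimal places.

OR_MH = Σ(aᵢdᵢ/nᵢ) / Σ(bᵢcᵢ/nᵢ), where nᵢ is the stratum total.
Stratum 1 (≤ High school): n = 408; a·d/n = 111·94/408 = 25.5735; b·c/n = 181·22/408 = 9.7598
Stratum 2 (Some college): n = 466; a·d/n = 225·110/466 = 53.1116; b·c/n = 111·20/466 = 4.7639
Stratum 3 (≥ Bachelor's): n = 485; a·d/n = 44·257/485 = 23.3155; b·c/n = 172·12/485 = 4.2557
OR_MH = (25.5735 + 53.1116 + 23.3155) / (9.7598 + 4.7639 + 4.2557) = 102.0006 / 18.7794 = 5.43151

5.432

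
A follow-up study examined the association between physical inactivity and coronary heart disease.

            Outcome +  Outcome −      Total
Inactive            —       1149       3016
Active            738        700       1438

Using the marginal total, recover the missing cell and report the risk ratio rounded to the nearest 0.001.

1.206

The missing cell is in the exposed row: 3016 − 1149 = 1867.
So a = 1867, b = 1149, c = 738, d = 700.
RR = [a/(a+b)] / [c/(c+d)] = (1867/3016) / (738/1438) = 0.61903/0.51321 = 1.20619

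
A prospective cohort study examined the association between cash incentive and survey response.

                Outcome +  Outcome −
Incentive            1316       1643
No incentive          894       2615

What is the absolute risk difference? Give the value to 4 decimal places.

Cells: a = 1316, b = 1643, c = 894, d = 2615.
Risk in exposed = 1316/2959 = 0.444745; risk in unexposed = 894/3509 = 0.254773.
Risk difference = 0.444745 − 0.254773 = 0.189971

0.1900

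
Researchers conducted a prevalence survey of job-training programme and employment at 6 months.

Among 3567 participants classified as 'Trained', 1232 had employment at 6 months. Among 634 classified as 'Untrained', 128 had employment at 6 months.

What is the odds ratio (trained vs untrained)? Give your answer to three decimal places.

From the description: a = 1232, b = 2335, c = 128, d = 506.
OR = (a·d)/(b·c) = (1232 × 506) / (2335 × 128) = 623392 / 298880 = 2.08576
The odds of employment at 6 months are about 2.09 times as high in the trained group.

2.086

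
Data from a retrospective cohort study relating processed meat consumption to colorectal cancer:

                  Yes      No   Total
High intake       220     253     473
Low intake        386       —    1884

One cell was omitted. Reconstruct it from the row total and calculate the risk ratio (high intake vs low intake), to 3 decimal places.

The missing cell is in the unexposed row: 1884 − 386 = 1498.
So a = 220, b = 253, c = 386, d = 1498.
RR = [a/(a+b)] / [c/(c+d)] = (220/473) / (386/1884) = 0.46512/0.20488 = 2.27015

2.270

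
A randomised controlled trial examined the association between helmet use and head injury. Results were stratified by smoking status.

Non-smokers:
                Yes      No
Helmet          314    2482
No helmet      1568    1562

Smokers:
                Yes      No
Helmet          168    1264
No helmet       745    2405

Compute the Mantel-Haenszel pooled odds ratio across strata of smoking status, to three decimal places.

OR_MH = Σ(aᵢdᵢ/nᵢ) / Σ(bᵢcᵢ/nᵢ), where nᵢ is the stratum total.
Stratum 1 (Non-smokers): n = 5926; a·d/n = 314·1562/5926 = 82.7654; b·c/n = 2482·1568/5926 = 656.7290
Stratum 2 (Smokers): n = 4582; a·d/n = 168·2405/4582 = 88.1798; b·c/n = 1264·745/4582 = 205.5172
OR_MH = (82.7654 + 88.1798) / (656.7290 + 205.5172) = 170.9453 / 862.2462 = 0.19826

0.198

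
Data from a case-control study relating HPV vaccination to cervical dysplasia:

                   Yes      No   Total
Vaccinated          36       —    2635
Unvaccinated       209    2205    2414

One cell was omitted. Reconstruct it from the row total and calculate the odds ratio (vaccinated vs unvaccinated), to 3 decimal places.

0.146

The missing cell is in the exposed row: 2635 − 36 = 2599.
So a = 36, b = 2599, c = 209, d = 2205.
OR = (a·d)/(b·c) = (36 × 2205) / (2599 × 209) = 79380 / 543191 = 0.14614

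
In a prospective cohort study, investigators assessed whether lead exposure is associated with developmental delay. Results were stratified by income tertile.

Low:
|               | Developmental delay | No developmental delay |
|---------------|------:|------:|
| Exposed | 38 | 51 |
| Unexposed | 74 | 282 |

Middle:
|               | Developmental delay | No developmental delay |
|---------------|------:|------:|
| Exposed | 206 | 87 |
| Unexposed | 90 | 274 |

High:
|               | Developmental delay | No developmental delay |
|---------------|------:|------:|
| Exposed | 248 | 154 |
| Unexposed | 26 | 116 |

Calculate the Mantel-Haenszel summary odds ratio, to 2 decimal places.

5.87

OR_MH = Σ(aᵢdᵢ/nᵢ) / Σ(bᵢcᵢ/nᵢ), where nᵢ is the stratum total.
Stratum 1 (Low): n = 445; a·d/n = 38·282/445 = 24.0809; b·c/n = 51·74/445 = 8.4809
Stratum 2 (Middle): n = 657; a·d/n = 206·274/657 = 85.9117; b·c/n = 87·90/657 = 11.9178
Stratum 3 (High): n = 544; a·d/n = 248·116/544 = 52.8824; b·c/n = 154·26/544 = 7.3603
OR_MH = (24.0809 + 85.9117 + 52.8824) / (8.4809 + 11.9178 + 7.3603) = 162.8750 / 27.7590 = 5.86747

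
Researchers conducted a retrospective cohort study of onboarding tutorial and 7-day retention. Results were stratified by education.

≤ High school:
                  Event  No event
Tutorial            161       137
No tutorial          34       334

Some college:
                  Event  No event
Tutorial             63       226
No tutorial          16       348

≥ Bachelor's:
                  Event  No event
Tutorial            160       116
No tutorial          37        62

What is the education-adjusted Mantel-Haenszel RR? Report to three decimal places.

3.358

RR_MH = Σ(aᵢ·n₀ᵢ/nᵢ) / Σ(cᵢ·n₁ᵢ/nᵢ), with n₁ᵢ = aᵢ+bᵢ (exposed), n₀ᵢ = cᵢ+dᵢ (unexposed), nᵢ = n₁ᵢ+n₀ᵢ.
Stratum 1 (≤ High school): n₁ = 298, n₀ = 368, n = 666; a·n₀/n = 161·368/666 = 88.9610; c·n₁/n = 34·298/666 = 15.2132
Stratum 2 (Some college): n₁ = 289, n₀ = 364, n = 653; a·n₀/n = 63·364/653 = 35.1179; c·n₁/n = 16·289/653 = 7.0812
Stratum 3 (≥ Bachelor's): n₁ = 276, n₀ = 99, n = 375; a·n₀/n = 160·99/375 = 42.2400; c·n₁/n = 37·276/375 = 27.2320
RR_MH = (88.9610 + 35.1179 + 42.2400) / (15.2132 + 7.0812 + 27.2320) = 166.3189 / 49.5264 = 3.35819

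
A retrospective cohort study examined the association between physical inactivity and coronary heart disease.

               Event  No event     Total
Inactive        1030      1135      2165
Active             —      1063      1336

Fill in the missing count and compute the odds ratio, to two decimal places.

The missing cell is in the unexposed row: 1336 − 1063 = 273.
So a = 1030, b = 1135, c = 273, d = 1063.
OR = (a·d)/(b·c) = (1030 × 1063) / (1135 × 273) = 1094890 / 309855 = 3.53356

3.53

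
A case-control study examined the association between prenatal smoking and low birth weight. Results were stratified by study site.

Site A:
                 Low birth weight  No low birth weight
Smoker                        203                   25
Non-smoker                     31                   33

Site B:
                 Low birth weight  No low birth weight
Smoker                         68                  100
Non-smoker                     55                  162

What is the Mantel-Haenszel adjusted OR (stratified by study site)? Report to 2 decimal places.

3.04

OR_MH = Σ(aᵢdᵢ/nᵢ) / Σ(bᵢcᵢ/nᵢ), where nᵢ is the stratum total.
Stratum 1 (Site A): n = 292; a·d/n = 203·33/292 = 22.9418; b·c/n = 25·31/292 = 2.6541
Stratum 2 (Site B): n = 385; a·d/n = 68·162/385 = 28.6130; b·c/n = 100·55/385 = 14.2857
OR_MH = (22.9418 + 28.6130) / (2.6541 + 14.2857) = 51.5548 / 16.9398 = 3.04341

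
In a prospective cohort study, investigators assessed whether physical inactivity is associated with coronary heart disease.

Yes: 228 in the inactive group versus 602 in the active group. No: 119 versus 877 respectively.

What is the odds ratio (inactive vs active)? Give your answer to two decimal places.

2.79

From the description: a = 228, b = 119, c = 602, d = 877.
OR = (a·d)/(b·c) = (228 × 877) / (119 × 602) = 199956 / 71638 = 2.79120
The odds of coronary heart disease are about 2.79 times as high in the inactive group.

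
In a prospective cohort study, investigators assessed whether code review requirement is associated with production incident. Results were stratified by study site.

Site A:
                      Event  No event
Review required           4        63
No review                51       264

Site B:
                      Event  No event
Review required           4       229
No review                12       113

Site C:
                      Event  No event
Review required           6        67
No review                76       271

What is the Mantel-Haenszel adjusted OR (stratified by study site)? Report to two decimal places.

OR_MH = Σ(aᵢdᵢ/nᵢ) / Σ(bᵢcᵢ/nᵢ), where nᵢ is the stratum total.
Stratum 1 (Site A): n = 382; a·d/n = 4·264/382 = 2.7644; b·c/n = 63·51/382 = 8.4110
Stratum 2 (Site B): n = 358; a·d/n = 4·113/358 = 1.2626; b·c/n = 229·12/358 = 7.6760
Stratum 3 (Site C): n = 420; a·d/n = 6·271/420 = 3.8714; b·c/n = 67·76/420 = 12.1238
OR_MH = (2.7644 + 1.2626 + 3.8714) / (8.4110 + 7.6760 + 12.1238) = 7.8984 / 28.2108 = 0.27998

0.28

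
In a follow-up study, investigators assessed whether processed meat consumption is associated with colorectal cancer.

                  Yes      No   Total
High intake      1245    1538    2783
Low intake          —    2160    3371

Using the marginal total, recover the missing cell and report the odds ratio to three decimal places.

The missing cell is in the unexposed row: 3371 − 2160 = 1211.
So a = 1245, b = 1538, c = 1211, d = 2160.
OR = (a·d)/(b·c) = (1245 × 2160) / (1538 × 1211) = 2689200 / 1862518 = 1.44385

1.444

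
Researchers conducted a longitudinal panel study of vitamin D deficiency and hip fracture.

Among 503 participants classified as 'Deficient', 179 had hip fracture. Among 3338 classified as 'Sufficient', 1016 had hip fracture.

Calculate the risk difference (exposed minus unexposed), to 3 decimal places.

0.051

From the description: a = 179, b = 324, c = 1016, d = 2322.
Risk in exposed = 179/503 = 0.355865; risk in unexposed = 1016/3338 = 0.304374.
Risk difference = 0.355865 − 0.304374 = 0.051491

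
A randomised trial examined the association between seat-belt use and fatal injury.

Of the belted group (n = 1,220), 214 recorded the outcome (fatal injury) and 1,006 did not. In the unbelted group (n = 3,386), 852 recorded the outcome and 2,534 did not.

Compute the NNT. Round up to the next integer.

14

Risk in treated group = 214/1220 = 0.17541; risk in control = 852/3386 = 0.25162.
Absolute risk reduction = 0.25162 − 0.17541 = 0.07621
NNT = 1 / ARR = 1 / 0.07621 = 13.121 → round up → 14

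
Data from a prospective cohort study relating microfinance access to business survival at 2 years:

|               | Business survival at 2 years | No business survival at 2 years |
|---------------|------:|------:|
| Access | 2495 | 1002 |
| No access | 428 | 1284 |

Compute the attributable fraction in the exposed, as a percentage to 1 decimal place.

65.0

Cells: a = 2495, b = 1002, c = 428, d = 1284.
Risk in exposed = 2495/3497 = 0.71347; risk in unexposed = 428/1712 = 0.25000.
RR = 0.71347/0.25000 = 2.85387
AR% = (RR − 1)/RR × 100 = (2.85387 − 1)/2.85387 × 100 = 64.9599%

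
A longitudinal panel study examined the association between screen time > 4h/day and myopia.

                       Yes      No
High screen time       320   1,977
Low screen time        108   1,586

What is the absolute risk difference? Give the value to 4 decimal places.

0.0756

Cells: a = 320, b = 1977, c = 108, d = 1586.
Risk in exposed = 320/2297 = 0.139312; risk in unexposed = 108/1694 = 0.063754.
Risk difference = 0.139312 − 0.063754 = 0.075558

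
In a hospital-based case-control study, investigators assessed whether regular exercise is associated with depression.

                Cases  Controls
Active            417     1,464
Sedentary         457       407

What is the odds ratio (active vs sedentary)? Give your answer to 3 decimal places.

0.254

Cells: a = 417, b = 1464, c = 457, d = 407.
OR = (a·d)/(b·c) = (417 × 407) / (1464 × 457) = 169719 / 669048 = 0.25367
Exposure is associated with lower odds of depression (OR = 0.25 < 1).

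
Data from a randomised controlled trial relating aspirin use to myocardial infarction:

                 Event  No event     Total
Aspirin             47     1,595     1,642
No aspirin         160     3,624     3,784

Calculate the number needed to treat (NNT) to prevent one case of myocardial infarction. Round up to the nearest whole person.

Risk in treated group = 47/1642 = 0.02862; risk in control = 160/3784 = 0.04228.
Absolute risk reduction = 0.04228 − 0.02862 = 0.01366
NNT = 1 / ARR = 1 / 0.01366 = 73.208 → round up → 74

74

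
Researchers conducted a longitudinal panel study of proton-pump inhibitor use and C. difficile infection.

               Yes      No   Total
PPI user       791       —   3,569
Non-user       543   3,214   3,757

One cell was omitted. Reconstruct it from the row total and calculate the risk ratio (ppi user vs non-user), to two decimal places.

The missing cell is in the exposed row: 3569 − 791 = 2778.
So a = 791, b = 2778, c = 543, d = 3214.
RR = [a/(a+b)] / [c/(c+d)] = (791/3569) / (543/3757) = 0.22163/0.14453 = 1.53346

1.53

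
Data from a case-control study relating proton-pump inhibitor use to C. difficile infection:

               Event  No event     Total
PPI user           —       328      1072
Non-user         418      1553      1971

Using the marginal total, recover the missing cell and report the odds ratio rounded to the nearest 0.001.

8.427

The missing cell is in the exposed row: 1072 − 328 = 744.
So a = 744, b = 328, c = 418, d = 1553.
OR = (a·d)/(b·c) = (744 × 1553) / (328 × 418) = 1155432 / 137104 = 8.42741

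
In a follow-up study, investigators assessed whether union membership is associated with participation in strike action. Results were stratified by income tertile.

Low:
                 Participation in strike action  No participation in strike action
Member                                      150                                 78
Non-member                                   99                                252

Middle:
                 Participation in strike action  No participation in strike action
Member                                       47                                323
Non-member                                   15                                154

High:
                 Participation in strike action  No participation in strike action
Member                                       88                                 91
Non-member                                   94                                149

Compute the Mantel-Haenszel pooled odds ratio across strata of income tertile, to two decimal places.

2.58

OR_MH = Σ(aᵢdᵢ/nᵢ) / Σ(bᵢcᵢ/nᵢ), where nᵢ is the stratum total.
Stratum 1 (Low): n = 579; a·d/n = 150·252/579 = 65.2850; b·c/n = 78·99/579 = 13.3368
Stratum 2 (Middle): n = 539; a·d/n = 47·154/539 = 13.4286; b·c/n = 323·15/539 = 8.9889
Stratum 3 (High): n = 422; a·d/n = 88·149/422 = 31.0711; b·c/n = 91·94/422 = 20.2701
OR_MH = (65.2850 + 13.4286 + 31.0711) / (13.3368 + 8.9889 + 20.2701) = 109.7846 / 42.5958 = 2.57736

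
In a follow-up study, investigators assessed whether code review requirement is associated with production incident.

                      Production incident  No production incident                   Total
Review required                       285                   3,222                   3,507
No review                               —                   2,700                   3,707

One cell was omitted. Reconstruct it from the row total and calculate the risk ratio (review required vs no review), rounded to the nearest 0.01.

0.30

The missing cell is in the unexposed row: 3707 − 2700 = 1007.
So a = 285, b = 3222, c = 1007, d = 2700.
RR = [a/(a+b)] / [c/(c+d)] = (285/3507) / (1007/3707) = 0.08127/0.27165 = 0.29916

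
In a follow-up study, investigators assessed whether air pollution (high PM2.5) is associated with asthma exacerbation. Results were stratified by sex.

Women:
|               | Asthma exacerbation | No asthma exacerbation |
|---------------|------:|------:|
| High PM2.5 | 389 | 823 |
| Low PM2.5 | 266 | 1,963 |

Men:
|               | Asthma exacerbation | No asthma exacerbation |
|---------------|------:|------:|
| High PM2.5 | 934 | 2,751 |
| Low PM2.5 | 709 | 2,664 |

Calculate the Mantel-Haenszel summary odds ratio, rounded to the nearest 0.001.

1.690

OR_MH = Σ(aᵢdᵢ/nᵢ) / Σ(bᵢcᵢ/nᵢ), where nᵢ is the stratum total.
Stratum 1 (Women): n = 3441; a·d/n = 389·1963/3441 = 221.9143; b·c/n = 823·266/3441 = 63.6205
Stratum 2 (Men): n = 7058; a·d/n = 934·2664/7058 = 352.5327; b·c/n = 2751·709/7058 = 276.3473
OR_MH = (221.9143 + 352.5327) / (63.6205 + 276.3473) = 574.4470 / 339.9677 = 1.68971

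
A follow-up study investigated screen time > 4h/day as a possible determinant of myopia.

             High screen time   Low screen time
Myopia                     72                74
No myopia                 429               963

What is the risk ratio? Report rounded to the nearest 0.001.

2.014

Reading the table with exposure as columns: a = 72 (High screen time, case), b = 429 (High screen time, non-case), c = 74 (Low screen time, case), d = 963.
Risk in exposed = 72/501 = 0.14371; risk in unexposed = 74/1037 = 0.07136.
RR = 0.14371 / 0.07136 = 2.01392
The risk among the exposed is 2.01 times that among the unexposed.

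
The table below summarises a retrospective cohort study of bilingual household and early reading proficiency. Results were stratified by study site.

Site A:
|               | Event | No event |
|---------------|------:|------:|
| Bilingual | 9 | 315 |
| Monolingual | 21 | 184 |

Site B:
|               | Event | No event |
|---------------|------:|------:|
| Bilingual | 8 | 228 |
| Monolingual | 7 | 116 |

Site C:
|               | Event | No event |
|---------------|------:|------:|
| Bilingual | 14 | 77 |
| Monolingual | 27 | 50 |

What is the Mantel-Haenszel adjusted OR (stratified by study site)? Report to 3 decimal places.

OR_MH = Σ(aᵢdᵢ/nᵢ) / Σ(bᵢcᵢ/nᵢ), where nᵢ is the stratum total.
Stratum 1 (Site A): n = 529; a·d/n = 9·184/529 = 3.1304; b·c/n = 315·21/529 = 12.5047
Stratum 2 (Site B): n = 359; a·d/n = 8·116/359 = 2.5850; b·c/n = 228·7/359 = 4.4457
Stratum 3 (Site C): n = 168; a·d/n = 14·50/168 = 4.1667; b·c/n = 77·27/168 = 12.3750
OR_MH = (3.1304 + 2.5850 + 4.1667) / (12.5047 + 4.4457 + 12.3750) = 9.8821 / 29.3254 = 0.33698

0.337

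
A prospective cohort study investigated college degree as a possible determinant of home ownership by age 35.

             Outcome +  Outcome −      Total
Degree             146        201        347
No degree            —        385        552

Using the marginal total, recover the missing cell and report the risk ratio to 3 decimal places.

1.391

The missing cell is in the unexposed row: 552 − 385 = 167.
So a = 146, b = 201, c = 167, d = 385.
RR = [a/(a+b)] / [c/(c+d)] = (146/347) / (167/552) = 0.42075/0.30254 = 1.39074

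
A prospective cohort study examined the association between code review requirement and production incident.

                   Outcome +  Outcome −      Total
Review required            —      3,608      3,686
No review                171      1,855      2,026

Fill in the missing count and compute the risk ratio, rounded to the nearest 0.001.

The missing cell is in the exposed row: 3686 − 3608 = 78.
So a = 78, b = 3608, c = 171, d = 1855.
RR = [a/(a+b)] / [c/(c+d)] = (78/3686) / (171/2026) = 0.02116/0.08440 = 0.25072

0.251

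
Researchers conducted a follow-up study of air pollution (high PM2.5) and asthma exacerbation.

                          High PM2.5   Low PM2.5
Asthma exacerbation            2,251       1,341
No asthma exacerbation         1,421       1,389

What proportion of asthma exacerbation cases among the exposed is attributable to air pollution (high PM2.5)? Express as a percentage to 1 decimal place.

Reading the table with exposure as columns: a = 2251 (High PM2.5, case), b = 1421 (High PM2.5, non-case), c = 1341 (Low PM2.5, case), d = 1389.
Risk in exposed = 2251/3672 = 0.61302; risk in unexposed = 1341/2730 = 0.49121.
RR = 0.61302/0.49121 = 1.24798
AR% = (RR − 1)/RR × 100 = (1.24798 − 1)/1.24798 × 100 = 19.8703%

19.9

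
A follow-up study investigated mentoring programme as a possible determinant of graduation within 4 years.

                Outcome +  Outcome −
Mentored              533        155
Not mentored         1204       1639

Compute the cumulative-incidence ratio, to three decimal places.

1.829

Cells: a = 533, b = 155, c = 1204, d = 1639.
Risk in exposed = 533/688 = 0.77471; risk in unexposed = 1204/2843 = 0.42350.
RR = 0.77471 / 0.42350 = 1.82932
The risk among the exposed is 1.83 times that among the unexposed.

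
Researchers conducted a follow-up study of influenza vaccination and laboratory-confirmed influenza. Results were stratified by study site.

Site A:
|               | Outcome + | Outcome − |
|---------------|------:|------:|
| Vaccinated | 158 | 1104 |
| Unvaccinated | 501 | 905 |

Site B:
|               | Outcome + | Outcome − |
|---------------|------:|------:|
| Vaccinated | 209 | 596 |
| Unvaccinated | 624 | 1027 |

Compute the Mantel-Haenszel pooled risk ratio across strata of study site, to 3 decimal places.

0.507

RR_MH = Σ(aᵢ·n₀ᵢ/nᵢ) / Σ(cᵢ·n₁ᵢ/nᵢ), with n₁ᵢ = aᵢ+bᵢ (exposed), n₀ᵢ = cᵢ+dᵢ (unexposed), nᵢ = n₁ᵢ+n₀ᵢ.
Stratum 1 (Site A): n₁ = 1262, n₀ = 1406, n = 2668; a·n₀/n = 158·1406/2668 = 83.2639; c·n₁/n = 501·1262/2668 = 236.9798
Stratum 2 (Site B): n₁ = 805, n₀ = 1651, n = 2456; a·n₀/n = 209·1651/2456 = 140.4963; c·n₁/n = 624·805/2456 = 204.5277
RR_MH = (83.2639 + 140.4963) / (236.9798 + 204.5277) = 223.7602 / 441.5074 = 0.50681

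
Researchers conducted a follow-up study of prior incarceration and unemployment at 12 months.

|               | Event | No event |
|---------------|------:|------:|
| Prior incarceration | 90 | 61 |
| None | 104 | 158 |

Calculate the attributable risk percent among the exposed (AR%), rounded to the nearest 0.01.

Cells: a = 90, b = 61, c = 104, d = 158.
Risk in exposed = 90/151 = 0.59603; risk in unexposed = 104/262 = 0.39695.
RR = 0.59603/0.39695 = 1.50153
AR% = (RR − 1)/RR × 100 = (1.50153 − 1)/1.50153 × 100 = 33.4012%

33.40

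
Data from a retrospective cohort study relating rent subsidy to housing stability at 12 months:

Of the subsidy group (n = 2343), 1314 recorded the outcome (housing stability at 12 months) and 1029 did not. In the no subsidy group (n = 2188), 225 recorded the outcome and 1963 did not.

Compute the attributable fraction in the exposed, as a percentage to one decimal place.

From the description: a = 1314, b = 1029, c = 225, d = 1963.
Risk in exposed = 1314/2343 = 0.56082; risk in unexposed = 225/2188 = 0.10283.
RR = 0.56082/0.10283 = 5.45366
AR% = (RR − 1)/RR × 100 = (5.45366 − 1)/5.45366 × 100 = 81.6637%

81.7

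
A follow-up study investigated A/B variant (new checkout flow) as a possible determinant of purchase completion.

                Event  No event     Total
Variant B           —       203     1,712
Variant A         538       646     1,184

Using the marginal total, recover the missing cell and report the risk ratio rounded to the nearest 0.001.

The missing cell is in the exposed row: 1712 − 203 = 1509.
So a = 1509, b = 203, c = 538, d = 646.
RR = [a/(a+b)] / [c/(c+d)] = (1509/1712) / (538/1184) = 0.88143/0.45439 = 1.93979

1.940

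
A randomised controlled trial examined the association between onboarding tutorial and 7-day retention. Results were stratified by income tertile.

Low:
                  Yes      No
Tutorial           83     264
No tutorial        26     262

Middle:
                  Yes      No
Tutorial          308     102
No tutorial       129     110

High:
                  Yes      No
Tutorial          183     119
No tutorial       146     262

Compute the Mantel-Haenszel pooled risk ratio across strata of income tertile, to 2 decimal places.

1.62

RR_MH = Σ(aᵢ·n₀ᵢ/nᵢ) / Σ(cᵢ·n₁ᵢ/nᵢ), with n₁ᵢ = aᵢ+bᵢ (exposed), n₀ᵢ = cᵢ+dᵢ (unexposed), nᵢ = n₁ᵢ+n₀ᵢ.
Stratum 1 (Low): n₁ = 347, n₀ = 288, n = 635; a·n₀/n = 83·288/635 = 37.6441; c·n₁/n = 26·347/635 = 14.2079
Stratum 2 (Middle): n₁ = 410, n₀ = 239, n = 649; a·n₀/n = 308·239/649 = 113.4237; c·n₁/n = 129·410/649 = 81.4946
Stratum 3 (High): n₁ = 302, n₀ = 408, n = 710; a·n₀/n = 183·408/710 = 105.1606; c·n₁/n = 146·302/710 = 62.1014
RR_MH = (37.6441 + 113.4237 + 105.1606) / (14.2079 + 81.4946 + 62.1014) = 256.2284 / 157.8039 = 1.62371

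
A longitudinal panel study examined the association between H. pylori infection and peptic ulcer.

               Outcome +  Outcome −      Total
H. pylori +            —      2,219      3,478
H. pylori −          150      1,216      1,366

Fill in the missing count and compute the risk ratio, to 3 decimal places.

3.297

The missing cell is in the exposed row: 3478 − 2219 = 1259.
So a = 1259, b = 2219, c = 150, d = 1216.
RR = [a/(a+b)] / [c/(c+d)] = (1259/3478) / (150/1366) = 0.36199/0.10981 = 3.29652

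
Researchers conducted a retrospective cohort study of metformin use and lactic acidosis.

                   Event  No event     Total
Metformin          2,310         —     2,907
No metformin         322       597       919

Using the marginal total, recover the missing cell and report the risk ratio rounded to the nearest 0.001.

2.268

The missing cell is in the exposed row: 2907 − 2310 = 597.
So a = 2310, b = 597, c = 322, d = 597.
RR = [a/(a+b)] / [c/(c+d)] = (2310/2907) / (322/919) = 0.79463/0.35038 = 2.26791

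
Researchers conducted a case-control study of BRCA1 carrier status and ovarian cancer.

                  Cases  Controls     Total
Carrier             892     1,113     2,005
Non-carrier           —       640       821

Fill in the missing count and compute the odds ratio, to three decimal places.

2.834

The missing cell is in the unexposed row: 821 − 640 = 181.
So a = 892, b = 1113, c = 181, d = 640.
OR = (a·d)/(b·c) = (892 × 640) / (1113 × 181) = 570880 / 201453 = 2.83381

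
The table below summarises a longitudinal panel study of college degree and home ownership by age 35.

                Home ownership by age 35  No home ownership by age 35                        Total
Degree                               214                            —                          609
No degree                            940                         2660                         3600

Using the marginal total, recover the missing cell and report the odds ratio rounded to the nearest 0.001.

1.533

The missing cell is in the exposed row: 609 − 214 = 395.
So a = 214, b = 395, c = 940, d = 2660.
OR = (a·d)/(b·c) = (214 × 2660) / (395 × 940) = 569240 / 371300 = 1.53310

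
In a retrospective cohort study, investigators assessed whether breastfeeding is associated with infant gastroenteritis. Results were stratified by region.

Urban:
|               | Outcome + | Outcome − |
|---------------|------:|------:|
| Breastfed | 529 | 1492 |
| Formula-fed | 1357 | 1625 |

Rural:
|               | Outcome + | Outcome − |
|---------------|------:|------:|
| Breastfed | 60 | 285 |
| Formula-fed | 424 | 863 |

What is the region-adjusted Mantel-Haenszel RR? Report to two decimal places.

0.57

RR_MH = Σ(aᵢ·n₀ᵢ/nᵢ) / Σ(cᵢ·n₁ᵢ/nᵢ), with n₁ᵢ = aᵢ+bᵢ (exposed), n₀ᵢ = cᵢ+dᵢ (unexposed), nᵢ = n₁ᵢ+n₀ᵢ.
Stratum 1 (Urban): n₁ = 2021, n₀ = 2982, n = 5003; a·n₀/n = 529·2982/5003 = 315.3064; c·n₁/n = 1357·2021/5003 = 548.1705
Stratum 2 (Rural): n₁ = 345, n₀ = 1287, n = 1632; a·n₀/n = 60·1287/1632 = 47.3162; c·n₁/n = 424·345/1632 = 89.6324
RR_MH = (315.3064 + 47.3162) / (548.1705 + 89.6324) = 362.6226 / 637.8029 = 0.56855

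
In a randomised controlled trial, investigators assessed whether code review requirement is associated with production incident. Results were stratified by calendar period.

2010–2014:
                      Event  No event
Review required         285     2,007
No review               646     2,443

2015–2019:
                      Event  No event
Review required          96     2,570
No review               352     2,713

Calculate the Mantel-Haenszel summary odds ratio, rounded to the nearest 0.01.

OR_MH = Σ(aᵢdᵢ/nᵢ) / Σ(bᵢcᵢ/nᵢ), where nᵢ is the stratum total.
Stratum 1 (2010–2014): n = 5381; a·d/n = 285·2443/5381 = 129.3914; b·c/n = 2007·646/5381 = 240.9444
Stratum 2 (2015–2019): n = 5731; a·d/n = 96·2713/5731 = 45.4455; b·c/n = 2570·352/5731 = 157.8503
OR_MH = (129.3914 + 45.4455) / (240.9444 + 157.8503) = 174.8368 / 398.7947 = 0.43841

0.44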